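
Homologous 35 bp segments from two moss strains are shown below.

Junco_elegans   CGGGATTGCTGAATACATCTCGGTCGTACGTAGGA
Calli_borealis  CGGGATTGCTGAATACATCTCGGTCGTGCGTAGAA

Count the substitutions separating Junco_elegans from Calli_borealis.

2

Mismatches occur at site 28 (A→G), site 34 (G→A).
That gives 2 mismatches out of 35 aligned sites, so the Hamming distance is 2.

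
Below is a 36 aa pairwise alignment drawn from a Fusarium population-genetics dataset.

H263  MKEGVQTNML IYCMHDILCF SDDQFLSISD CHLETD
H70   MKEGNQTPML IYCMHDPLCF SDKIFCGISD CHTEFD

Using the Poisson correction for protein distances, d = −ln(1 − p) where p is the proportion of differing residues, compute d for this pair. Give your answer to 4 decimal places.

Mismatches occur at site 5 (V→N), site 8 (N→P), site 17 (I→P), site 23 (D→K), site 24 (Q→I), site 26 (L→C), site 27 (S→G), site 33 (L→T), site 35 (T→F).
p = 9/36 = 0.250000.
d = −ln(1 − 0.250000) = −ln(0.750000) = 0.2877.

0.2877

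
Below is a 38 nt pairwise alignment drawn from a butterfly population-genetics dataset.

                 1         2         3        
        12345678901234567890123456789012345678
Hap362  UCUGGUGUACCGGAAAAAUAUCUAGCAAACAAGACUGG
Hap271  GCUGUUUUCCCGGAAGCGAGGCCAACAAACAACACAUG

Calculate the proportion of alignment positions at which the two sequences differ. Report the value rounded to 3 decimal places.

Differing sites — 1:U/G; 5:G/U; 7:G/U; 9:A/C; 16:A/G; 17:A/C; 18:A/G; 19:U/A; 20:A/G; 21:U/G; 23:U/C; 25:G/A; 33:G/C; 36:U/A; 37:G/U.
There are 15 differences over 38 sites, so p = 15/38 = 0.395.

0.395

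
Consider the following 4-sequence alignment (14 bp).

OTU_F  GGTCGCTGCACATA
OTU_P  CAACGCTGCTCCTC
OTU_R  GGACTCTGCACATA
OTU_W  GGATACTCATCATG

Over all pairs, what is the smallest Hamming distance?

2

Pairwise Hamming distances:
  OTU_F vs OTU_P: 6
  OTU_F vs OTU_R: 2
  OTU_F vs OTU_W: 7
  OTU_P vs OTU_R: 6
  OTU_P vs OTU_W: 8
  OTU_R vs OTU_W: 6
The smallest is 2, between OTU_F and OTU_R.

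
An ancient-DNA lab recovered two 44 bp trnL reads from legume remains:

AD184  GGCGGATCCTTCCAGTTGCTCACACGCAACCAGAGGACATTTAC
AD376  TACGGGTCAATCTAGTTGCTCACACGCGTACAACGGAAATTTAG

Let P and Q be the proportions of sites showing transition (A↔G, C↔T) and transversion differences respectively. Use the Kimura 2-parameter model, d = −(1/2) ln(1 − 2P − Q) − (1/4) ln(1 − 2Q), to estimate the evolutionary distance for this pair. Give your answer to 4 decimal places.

Mismatches occur at site 1 (G/T, transversion), site 2 (G/A, transition), site 6 (A/G, transition), site 9 (C/A, transversion), site 10 (T/A, transversion), site 13 (C/T, transition), site 28 (A/G, transition), site 29 (A/T, transversion), site 30 (C/A, transversion), site 33 (G/A, transition), site 34 (A/C, transversion), site 38 (C/A, transversion), site 44 (C/G, transversion).
Of the 13 differences, 5 transitions and 8 transversions over 44 sites: P = 5/44 = 0.113636, Q = 8/44 = 0.181818.
d = −0.5·ln(0.590910) − 0.25·ln(0.636364) = −0.5·(-0.526092) − 0.25·(-0.451985) = 0.3760.

0.3760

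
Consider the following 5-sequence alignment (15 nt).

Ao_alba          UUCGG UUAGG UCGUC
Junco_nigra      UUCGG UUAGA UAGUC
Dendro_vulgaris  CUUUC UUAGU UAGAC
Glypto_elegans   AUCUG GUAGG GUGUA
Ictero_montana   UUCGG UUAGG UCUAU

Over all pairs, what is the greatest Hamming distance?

9

Pairwise Hamming distances:
  Ao_alba vs Junco_nigra: 2
  Ao_alba vs Dendro_vulgaris: 7
  Ao_alba vs Glypto_elegans: 6
  Ao_alba vs Ictero_montana: 3
  Junco_nigra vs Dendro_vulgaris: 6
  Junco_nigra vs Glypto_elegans: 7
  Junco_nigra vs Ictero_montana: 5
  Dendro_vulgaris vs Glypto_elegans: 9
  Dendro_vulgaris vs Ictero_montana: 8
  Glypto_elegans vs Ictero_montana: 8
The largest is 9, between Dendro_vulgaris and Glypto_elegans.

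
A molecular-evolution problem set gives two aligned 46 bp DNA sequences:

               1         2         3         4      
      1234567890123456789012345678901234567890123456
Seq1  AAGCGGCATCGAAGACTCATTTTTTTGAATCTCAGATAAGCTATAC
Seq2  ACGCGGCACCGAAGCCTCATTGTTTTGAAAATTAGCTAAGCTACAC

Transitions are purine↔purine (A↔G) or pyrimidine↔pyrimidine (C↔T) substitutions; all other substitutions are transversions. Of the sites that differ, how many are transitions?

3

The sequences differ at positions 2 (A/C, transversion), 9 (T/C, transition), 15 (A/C, transversion), 22 (T/G, transversion), 30 (T/A, transversion), 31 (C/A, transversion), 33 (C/T, transition), 36 (A/C, transversion), 44 (T/C, transition).
Of the 9 differences, 3 transitions and 6 transversions, so the answer is 3.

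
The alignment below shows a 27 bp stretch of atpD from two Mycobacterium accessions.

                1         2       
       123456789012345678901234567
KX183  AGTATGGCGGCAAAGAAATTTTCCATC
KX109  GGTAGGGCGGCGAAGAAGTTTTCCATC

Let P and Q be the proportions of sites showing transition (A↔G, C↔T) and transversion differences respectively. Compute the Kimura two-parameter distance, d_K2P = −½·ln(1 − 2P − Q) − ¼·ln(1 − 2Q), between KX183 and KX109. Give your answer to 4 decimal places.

The sequences differ at positions 1 (A/G, transition), 5 (T/G, transversion), 12 (A/G, transition), 18 (A/G, transition).
Of the 4 differences, 3 transitions and 1 transversion over 27 sites: P = 3/27 = 0.111111, Q = 1/27 = 0.037037.
d = −0.5·ln(0.740741) − 0.25·ln(0.925926) = −0.5·(-0.300104) − 0.25·(-0.076961) = 0.1693.

0.1693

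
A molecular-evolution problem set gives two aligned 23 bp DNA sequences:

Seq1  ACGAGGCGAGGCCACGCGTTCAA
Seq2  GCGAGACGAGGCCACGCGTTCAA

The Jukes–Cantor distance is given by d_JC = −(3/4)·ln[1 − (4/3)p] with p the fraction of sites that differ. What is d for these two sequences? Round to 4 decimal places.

Differing sites — 1:A/G; 6:G/A.
p = 2/23 = 0.086957.
d = −0.75 · ln(1 − (4/3)·0.086957) = −0.75 · ln(0.884057) = −0.75 · (-0.123234) = 0.0924.

0.0924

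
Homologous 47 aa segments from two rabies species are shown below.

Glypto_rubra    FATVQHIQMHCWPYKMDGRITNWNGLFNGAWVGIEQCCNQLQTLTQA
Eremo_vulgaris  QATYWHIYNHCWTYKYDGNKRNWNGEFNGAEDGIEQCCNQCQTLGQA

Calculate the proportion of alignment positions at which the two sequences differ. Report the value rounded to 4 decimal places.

0.3191

The sequences differ at positions 1 (F/Q), 4 (V/Y), 5 (Q/W), 8 (Q/Y), 9 (M/N), 13 (P/T), 16 (M/Y), 19 (R/N), 20 (I/K), 21 (T/R), 26 (L/E), 31 (W/E), 32 (V/D), 41 (L/C), 45 (T/G).
There are 15 differences over 47 sites, so p = 15/47 = 0.3191.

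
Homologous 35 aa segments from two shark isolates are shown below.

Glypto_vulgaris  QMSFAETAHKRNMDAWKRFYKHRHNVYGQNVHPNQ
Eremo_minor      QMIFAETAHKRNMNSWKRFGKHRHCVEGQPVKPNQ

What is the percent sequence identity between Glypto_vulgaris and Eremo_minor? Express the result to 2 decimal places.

The sequences differ at positions 3 (S/I), 14 (D/N), 15 (A/S), 20 (Y/G), 25 (N/C), 27 (Y/E), 30 (N/P), 32 (H/K).
27 of the 35 sites match, so the percent identity is 27/35 × 100 = 77.14%.

77.14%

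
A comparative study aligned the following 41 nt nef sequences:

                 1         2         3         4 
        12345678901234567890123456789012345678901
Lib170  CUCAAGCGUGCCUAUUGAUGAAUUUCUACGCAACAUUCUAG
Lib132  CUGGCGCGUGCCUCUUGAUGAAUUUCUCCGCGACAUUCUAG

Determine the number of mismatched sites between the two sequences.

6

The sequences differ at positions 3 (C/G), 4 (A/G), 5 (A/C), 14 (A/C), 28 (A/C), 32 (A/G).
That gives 6 mismatches out of 41 aligned sites, so the Hamming distance is 6.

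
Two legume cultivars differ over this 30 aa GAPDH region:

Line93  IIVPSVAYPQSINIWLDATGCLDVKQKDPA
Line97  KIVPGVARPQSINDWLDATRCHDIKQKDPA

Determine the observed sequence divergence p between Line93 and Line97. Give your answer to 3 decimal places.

0.233

Differing sites — 1:I/K; 5:S/G; 8:Y/R; 14:I/D; 20:G/R; 22:L/H; 24:V/I.
There are 7 differences over 30 sites, so p = 7/30 = 0.233.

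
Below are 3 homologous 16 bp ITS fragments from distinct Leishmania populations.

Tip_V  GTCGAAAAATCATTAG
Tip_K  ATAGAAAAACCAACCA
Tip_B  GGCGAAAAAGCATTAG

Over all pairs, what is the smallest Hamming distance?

Pairwise Hamming distances:
  Tip_V vs Tip_K: 7
  Tip_V vs Tip_B: 2
  Tip_K vs Tip_B: 8
The smallest is 2, between Tip_V and Tip_B.

2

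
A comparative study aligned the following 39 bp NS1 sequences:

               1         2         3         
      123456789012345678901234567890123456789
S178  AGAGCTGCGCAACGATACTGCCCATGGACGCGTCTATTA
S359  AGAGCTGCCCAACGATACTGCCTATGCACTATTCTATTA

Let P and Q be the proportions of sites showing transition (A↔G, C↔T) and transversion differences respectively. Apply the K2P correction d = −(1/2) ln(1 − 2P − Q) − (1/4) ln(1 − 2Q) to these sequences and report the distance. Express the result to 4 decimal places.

Differing sites — 9:G/C (Tv); 23:C/T (Ti); 27:G/C (Tv); 30:G/T (Tv); 31:C/A (Tv); 32:G/T (Tv).
Of the 6 differences, 1 transition and 5 transversions over 39 sites: P = 1/39 = 0.025641, Q = 5/39 = 0.128205.
d = −0.5·ln(0.820513) − 0.25·ln(0.743590) = −0.5·(-0.197826) − 0.25·(-0.296265) = 0.1730.

0.1730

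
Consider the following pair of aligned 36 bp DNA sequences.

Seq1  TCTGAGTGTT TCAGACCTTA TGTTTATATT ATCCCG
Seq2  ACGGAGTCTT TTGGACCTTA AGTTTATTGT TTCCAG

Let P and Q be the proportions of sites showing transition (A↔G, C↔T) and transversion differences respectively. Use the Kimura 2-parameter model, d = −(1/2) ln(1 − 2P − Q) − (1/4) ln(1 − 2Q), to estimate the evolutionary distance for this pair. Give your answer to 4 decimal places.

0.3497

Mismatches occur at site 1 (T↔A, transversion), site 3 (T↔G, transversion), site 8 (G↔C, transversion), site 12 (C↔T, transition), site 13 (A↔G, transition), site 21 (T↔A, transversion), site 28 (A↔T, transversion), site 29 (T↔G, transversion), site 31 (A↔T, transversion), site 35 (C↔A, transversion).
Of the 10 differences, 2 transitions and 8 transversions over 36 sites: P = 2/36 = 0.055556, Q = 8/36 = 0.222222.
d = −0.5·ln(0.666666) − 0.25·ln(0.555556) = −0.5·(-0.405466) − 0.25·(-0.587786) = 0.3497.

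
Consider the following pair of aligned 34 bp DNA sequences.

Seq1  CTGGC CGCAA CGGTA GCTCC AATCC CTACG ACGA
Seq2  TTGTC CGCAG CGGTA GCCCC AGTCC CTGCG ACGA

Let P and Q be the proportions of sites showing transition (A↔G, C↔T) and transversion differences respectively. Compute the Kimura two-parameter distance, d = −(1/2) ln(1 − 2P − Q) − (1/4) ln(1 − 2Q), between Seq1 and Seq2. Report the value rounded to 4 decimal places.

Differing sites — 1:C/T (Ti); 4:G/T (Tv); 10:A/G (Ti); 18:T/C (Ti); 22:A/G (Ti); 28:A/G (Ti).
Of the 6 differences, 5 transitions and 1 transversion over 34 sites: P = 5/34 = 0.147059, Q = 1/34 = 0.029412.
d = −0.5·ln(0.676470) − 0.25·ln(0.941176) = −0.5·(-0.390867) − 0.25·(-0.060625) = 0.2106.

0.2106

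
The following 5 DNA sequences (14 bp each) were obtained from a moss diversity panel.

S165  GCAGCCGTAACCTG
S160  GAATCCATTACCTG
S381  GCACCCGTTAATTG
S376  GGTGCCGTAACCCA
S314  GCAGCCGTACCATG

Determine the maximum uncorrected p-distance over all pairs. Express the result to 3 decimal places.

Pairwise Hamming distances:
  S165 vs S160: 4
  S165 vs S381: 4
  S165 vs S376: 4
  S165 vs S314: 2
  S160 vs S381: 5
  S160 vs S376: 7
  S160 vs S314: 6
  S381 vs S376: 8
  S381 vs S314: 5
  S376 vs S314: 6
The largest is 8 mismatches, between S381 and S376; p = 8/14 = 0.571.

0.571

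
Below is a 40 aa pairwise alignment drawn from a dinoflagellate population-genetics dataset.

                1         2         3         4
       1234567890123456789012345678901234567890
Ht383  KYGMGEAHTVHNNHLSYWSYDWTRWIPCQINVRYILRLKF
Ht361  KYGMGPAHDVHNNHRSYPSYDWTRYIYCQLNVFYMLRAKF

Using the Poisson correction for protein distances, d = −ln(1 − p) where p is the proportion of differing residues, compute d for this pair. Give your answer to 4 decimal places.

The sequences differ at positions 6 (E/P), 9 (T/D), 15 (L/R), 18 (W/P), 25 (W/Y), 27 (P/Y), 30 (I/L), 33 (R/F), 35 (I/M), 38 (L/A).
p = 10/40 = 0.250000.
d = −ln(1 − 0.250000) = −ln(0.750000) = 0.2877.

0.2877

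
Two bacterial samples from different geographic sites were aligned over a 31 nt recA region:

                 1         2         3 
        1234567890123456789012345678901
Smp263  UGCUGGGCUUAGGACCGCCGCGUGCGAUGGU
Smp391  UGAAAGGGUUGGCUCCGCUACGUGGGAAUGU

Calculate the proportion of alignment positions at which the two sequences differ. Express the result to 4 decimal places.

0.3871

Mismatches occur at site 3 (C↔A), site 4 (U↔A), site 5 (G↔A), site 8 (C↔G), site 11 (A↔G), site 13 (G↔C), site 14 (A↔U), site 19 (C↔U), site 20 (G↔A), site 25 (C↔G), site 28 (U↔A), site 29 (G↔U).
There are 12 differences over 31 sites, so p = 12/31 = 0.3871.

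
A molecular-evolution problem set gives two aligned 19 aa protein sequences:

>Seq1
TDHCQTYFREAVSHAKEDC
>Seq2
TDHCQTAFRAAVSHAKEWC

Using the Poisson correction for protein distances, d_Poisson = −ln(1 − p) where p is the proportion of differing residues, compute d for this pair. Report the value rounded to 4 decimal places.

Differing sites — 7:Y/A; 10:E/A; 18:D/W.
p = 3/19 = 0.157895.
d = −ln(1 − 0.157895) = −ln(0.842105) = 0.1719.

0.1719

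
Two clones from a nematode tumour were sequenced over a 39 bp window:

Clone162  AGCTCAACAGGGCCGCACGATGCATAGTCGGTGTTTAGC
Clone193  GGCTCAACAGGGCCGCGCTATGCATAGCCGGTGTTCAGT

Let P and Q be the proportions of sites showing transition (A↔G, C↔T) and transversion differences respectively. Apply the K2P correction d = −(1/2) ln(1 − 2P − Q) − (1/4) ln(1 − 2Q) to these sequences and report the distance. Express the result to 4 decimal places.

0.1788

Mismatches occur at site 1 (A→G, transition), site 17 (A→G, transition), site 19 (G→T, transversion), site 28 (T→C, transition), site 36 (T→C, transition), site 39 (C→T, transition).
Of the 6 differences, 5 transitions and 1 transversion over 39 sites: P = 5/39 = 0.128205, Q = 1/39 = 0.025641.
d = −0.5·ln(0.717949) − 0.25·ln(0.948718) = −0.5·(-0.331357) − 0.25·(-0.052644) = 0.1788.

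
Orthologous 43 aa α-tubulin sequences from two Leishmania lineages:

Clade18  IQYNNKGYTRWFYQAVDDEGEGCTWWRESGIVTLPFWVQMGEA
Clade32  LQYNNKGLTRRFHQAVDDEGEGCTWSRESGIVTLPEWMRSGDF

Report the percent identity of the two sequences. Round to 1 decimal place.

74.4%

Differing sites — 1:I/L; 8:Y/L; 11:W/R; 13:Y/H; 26:W/S; 36:F/E; 38:V/M; 39:Q/R; 40:M/S; 42:E/D; 43:A/F.
32 of the 43 sites match, so the percent identity is 32/43 × 100 = 74.4%.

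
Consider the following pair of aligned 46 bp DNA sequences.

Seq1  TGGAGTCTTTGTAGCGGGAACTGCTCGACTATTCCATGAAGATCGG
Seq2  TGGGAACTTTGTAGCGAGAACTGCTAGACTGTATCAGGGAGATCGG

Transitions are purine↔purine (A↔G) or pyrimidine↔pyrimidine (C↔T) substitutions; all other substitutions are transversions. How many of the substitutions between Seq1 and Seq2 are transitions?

Differing sites — 4:A/G (Ti); 5:G/A (Ti); 6:T/A (Tv); 17:G/A (Ti); 26:C/A (Tv); 31:A/G (Ti); 33:T/A (Tv); 34:C/T (Ti); 37:T/G (Tv); 39:A/G (Ti).
Of the 10 differences, 6 transitions and 4 transversions, so the answer is 6.

6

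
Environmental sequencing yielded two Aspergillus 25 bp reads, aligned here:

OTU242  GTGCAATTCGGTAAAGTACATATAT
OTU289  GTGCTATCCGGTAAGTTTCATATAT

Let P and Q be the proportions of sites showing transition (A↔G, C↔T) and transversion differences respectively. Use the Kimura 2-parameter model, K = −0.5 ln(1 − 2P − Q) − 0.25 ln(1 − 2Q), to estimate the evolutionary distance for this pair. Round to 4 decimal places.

0.2329

The sequences differ at positions 5 (A/T, transversion), 8 (T/C, transition), 15 (A/G, transition), 16 (G/T, transversion), 18 (A/T, transversion).
Of the 5 differences, 2 transitions and 3 transversions over 25 sites: P = 2/25 = 0.080000, Q = 3/25 = 0.120000.
d = −0.5·ln(0.720000) − 0.25·ln(0.760000) = −0.5·(-0.328504) − 0.25·(-0.274437) = 0.2329.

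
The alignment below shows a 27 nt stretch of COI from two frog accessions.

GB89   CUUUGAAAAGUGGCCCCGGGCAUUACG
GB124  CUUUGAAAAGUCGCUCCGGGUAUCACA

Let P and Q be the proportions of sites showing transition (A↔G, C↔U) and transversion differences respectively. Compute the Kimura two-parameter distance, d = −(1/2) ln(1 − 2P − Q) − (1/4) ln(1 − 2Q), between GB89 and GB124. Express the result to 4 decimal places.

0.2220

Differing sites — 12:G/C (Tv); 15:C/U (Ti); 21:C/U (Ti); 24:U/C (Ti); 27:G/A (Ti).
Of the 5 differences, 4 transitions and 1 transversion over 27 sites: P = 4/27 = 0.148148, Q = 1/27 = 0.037037.
d = −0.5·ln(0.666667) − 0.25·ln(0.925926) = −0.5·(-0.405465) − 0.25·(-0.076961) = 0.2220.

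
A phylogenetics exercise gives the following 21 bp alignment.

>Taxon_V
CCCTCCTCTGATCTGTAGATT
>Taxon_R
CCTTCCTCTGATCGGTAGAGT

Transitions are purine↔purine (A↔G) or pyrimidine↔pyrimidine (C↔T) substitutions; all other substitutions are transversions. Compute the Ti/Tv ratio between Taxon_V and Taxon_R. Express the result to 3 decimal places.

The sequences differ at positions 3 (C/T, transition), 14 (T/G, transversion), 20 (T/G, transversion).
Of the 3 differences, 1 transition and 2 transversions, so Ti/Tv = 1/2 = 0.500.

0.500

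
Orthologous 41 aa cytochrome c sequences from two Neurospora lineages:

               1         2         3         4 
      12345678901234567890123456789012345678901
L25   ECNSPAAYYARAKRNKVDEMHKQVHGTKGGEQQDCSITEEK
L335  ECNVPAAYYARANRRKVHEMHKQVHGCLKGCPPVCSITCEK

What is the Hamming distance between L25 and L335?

The sequences differ at positions 4 (S/V), 13 (K/N), 15 (N/R), 18 (D/H), 27 (T/C), 28 (K/L), 29 (G/K), 31 (E/C), 32 (Q/P), 33 (Q/P), 34 (D/V), 39 (E/C).
That gives 12 mismatches out of 41 aligned sites, so the Hamming distance is 12.

12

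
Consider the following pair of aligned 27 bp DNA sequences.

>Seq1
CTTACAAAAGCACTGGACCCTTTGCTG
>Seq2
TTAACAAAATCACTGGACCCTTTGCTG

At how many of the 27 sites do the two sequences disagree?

Mismatches occur at site 1 (C→T), site 3 (T→A), site 10 (G→T).
That gives 3 mismatches out of 27 aligned sites, so the Hamming distance is 3.

3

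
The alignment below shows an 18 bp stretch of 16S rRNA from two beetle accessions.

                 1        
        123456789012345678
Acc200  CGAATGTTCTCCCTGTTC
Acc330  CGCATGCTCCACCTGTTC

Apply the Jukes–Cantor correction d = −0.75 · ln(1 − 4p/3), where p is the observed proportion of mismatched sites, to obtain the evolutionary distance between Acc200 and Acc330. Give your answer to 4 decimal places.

Differing sites — 3:A/C; 7:T/C; 10:T/C; 11:C/A.
p = 4/18 = 0.222222.
d = −0.75 · ln(1 − (4/3)·0.222222) = −0.75 · ln(0.703704) = −0.75 · (-0.351397) = 0.2635.

0.2635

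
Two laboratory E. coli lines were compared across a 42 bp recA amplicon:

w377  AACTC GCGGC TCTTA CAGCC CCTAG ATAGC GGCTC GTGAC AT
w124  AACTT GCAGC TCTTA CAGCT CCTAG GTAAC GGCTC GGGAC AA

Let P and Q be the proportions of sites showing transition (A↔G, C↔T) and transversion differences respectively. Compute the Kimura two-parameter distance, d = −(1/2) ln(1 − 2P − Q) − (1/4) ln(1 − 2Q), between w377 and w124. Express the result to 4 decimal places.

Mismatches occur at site 5 (C→T, transition), site 8 (G→A, transition), site 20 (C→T, transition), site 26 (A→G, transition), site 29 (G→A, transition), site 37 (T→G, transversion), site 42 (T→A, transversion).
Of the 7 differences, 5 transitions and 2 transversions over 42 sites: P = 5/42 = 0.119048, Q = 2/42 = 0.047619.
d = −0.5·ln(0.714285) − 0.25·ln(0.904762) = −0.5·(-0.336473) − 0.25·(-0.100083) = 0.1933.

0.1933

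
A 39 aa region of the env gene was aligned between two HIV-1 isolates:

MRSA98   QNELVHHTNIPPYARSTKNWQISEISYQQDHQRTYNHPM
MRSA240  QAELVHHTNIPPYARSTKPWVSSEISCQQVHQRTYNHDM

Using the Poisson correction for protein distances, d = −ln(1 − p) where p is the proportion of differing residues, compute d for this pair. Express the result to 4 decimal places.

0.1978

The sequences differ at positions 2 (N/A), 19 (N/P), 21 (Q/V), 22 (I/S), 27 (Y/C), 30 (D/V), 38 (P/D).
p = 7/39 = 0.179487.
d = −ln(1 − 0.179487) = −ln(0.820513) = 0.1978.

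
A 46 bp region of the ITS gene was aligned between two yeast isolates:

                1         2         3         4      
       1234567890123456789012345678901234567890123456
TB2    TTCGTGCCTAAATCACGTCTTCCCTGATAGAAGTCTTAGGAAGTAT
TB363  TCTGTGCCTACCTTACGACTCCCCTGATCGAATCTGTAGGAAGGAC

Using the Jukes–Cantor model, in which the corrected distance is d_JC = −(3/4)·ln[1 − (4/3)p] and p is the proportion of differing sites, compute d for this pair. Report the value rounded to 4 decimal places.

0.3904

Differing sites — 2:T/C; 3:C/T; 11:A/C; 12:A/C; 14:C/T; 18:T/A; 21:T/C; 29:A/C; 33:G/T; 34:T/C; 35:C/T; 36:T/G; 44:T/G; 46:T/C.
p = 14/46 = 0.304348.
d = −0.75 · ln(1 − (4/3)·0.304348) = −0.75 · ln(0.594203) = −0.75 · (-0.520534) = 0.3904.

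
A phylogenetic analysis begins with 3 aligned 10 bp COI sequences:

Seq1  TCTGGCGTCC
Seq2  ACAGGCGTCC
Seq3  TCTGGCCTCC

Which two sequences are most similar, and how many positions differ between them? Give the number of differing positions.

Pairwise Hamming distances:
  Seq1 vs Seq2: 2
  Seq1 vs Seq3: 1
  Seq2 vs Seq3: 3
The smallest is 1, between Seq1 and Seq3.

1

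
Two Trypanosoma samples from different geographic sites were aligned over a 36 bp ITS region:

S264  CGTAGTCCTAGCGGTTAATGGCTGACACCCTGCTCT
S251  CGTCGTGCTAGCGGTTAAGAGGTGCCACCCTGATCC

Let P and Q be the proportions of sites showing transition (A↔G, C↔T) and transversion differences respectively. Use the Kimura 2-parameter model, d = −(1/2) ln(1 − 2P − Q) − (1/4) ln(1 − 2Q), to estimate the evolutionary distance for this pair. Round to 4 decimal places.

0.2641

Mismatches occur at site 4 (A↔C, transversion), site 7 (C↔G, transversion), site 19 (T↔G, transversion), site 20 (G↔A, transition), site 22 (C↔G, transversion), site 25 (A↔C, transversion), site 33 (C↔A, transversion), site 36 (T↔C, transition).
Of the 8 differences, 2 transitions and 6 transversions over 36 sites: P = 2/36 = 0.055556, Q = 6/36 = 0.166667.
d = −0.5·ln(0.722221) − 0.25·ln(0.666666) = −0.5·(-0.325424) − 0.25·(-0.405466) = 0.2641.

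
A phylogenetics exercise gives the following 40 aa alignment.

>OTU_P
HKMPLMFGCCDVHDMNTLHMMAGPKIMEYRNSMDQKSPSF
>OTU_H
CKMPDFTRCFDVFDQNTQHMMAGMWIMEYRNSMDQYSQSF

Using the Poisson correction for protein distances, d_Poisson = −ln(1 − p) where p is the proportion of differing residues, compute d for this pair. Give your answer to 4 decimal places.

0.3930

Differing sites — 1:H/C; 5:L/D; 6:M/F; 7:F/T; 8:G/R; 10:C/F; 13:H/F; 15:M/Q; 18:L/Q; 24:P/M; 25:K/W; 36:K/Y; 38:P/Q.
p = 13/40 = 0.325000.
d = −ln(1 − 0.325000) = −ln(0.675000) = 0.3930.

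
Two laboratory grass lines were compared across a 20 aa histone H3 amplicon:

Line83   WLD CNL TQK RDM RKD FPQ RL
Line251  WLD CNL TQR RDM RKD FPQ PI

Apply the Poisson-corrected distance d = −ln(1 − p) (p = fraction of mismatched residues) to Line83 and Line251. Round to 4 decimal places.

Differing sites — 9:K/R; 19:R/P; 20:L/I.
p = 3/20 = 0.150000.
d = −ln(1 − 0.150000) = −ln(0.850000) = 0.1625.

0.1625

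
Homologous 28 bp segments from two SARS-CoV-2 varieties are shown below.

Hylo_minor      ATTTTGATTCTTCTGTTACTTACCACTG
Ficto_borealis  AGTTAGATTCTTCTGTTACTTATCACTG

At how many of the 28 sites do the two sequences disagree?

3

The sequences differ at positions 2 (T/G), 5 (T/A), 23 (C/T).
That gives 3 mismatches out of 28 aligned sites, so the Hamming distance is 3.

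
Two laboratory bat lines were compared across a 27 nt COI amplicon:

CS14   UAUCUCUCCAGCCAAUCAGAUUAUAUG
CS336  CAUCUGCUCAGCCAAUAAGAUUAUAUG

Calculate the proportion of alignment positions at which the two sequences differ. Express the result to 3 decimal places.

0.185

The sequences differ at positions 1 (U/C), 6 (C/G), 7 (U/C), 8 (C/U), 17 (C/A).
There are 5 differences over 27 sites, so p = 5/27 = 0.185.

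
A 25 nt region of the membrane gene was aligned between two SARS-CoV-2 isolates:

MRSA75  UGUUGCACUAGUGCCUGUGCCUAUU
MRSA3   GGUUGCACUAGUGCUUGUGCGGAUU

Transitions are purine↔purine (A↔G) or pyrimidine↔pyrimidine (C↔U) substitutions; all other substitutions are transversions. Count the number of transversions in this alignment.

Mismatches occur at site 1 (U/G, transversion), site 15 (C/U, transition), site 21 (C/G, transversion), site 22 (U/G, transversion).
Of the 4 differences, 1 transition and 3 transversions, so the answer is 3.

3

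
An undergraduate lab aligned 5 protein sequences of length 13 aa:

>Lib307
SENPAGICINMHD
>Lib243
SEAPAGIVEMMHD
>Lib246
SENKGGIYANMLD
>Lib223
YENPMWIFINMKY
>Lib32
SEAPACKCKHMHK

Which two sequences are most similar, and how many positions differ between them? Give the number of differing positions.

4

Pairwise Hamming distances:
  Lib307 vs Lib243: 4
  Lib307 vs Lib246: 5
  Lib307 vs Lib223: 6
  Lib307 vs Lib32: 6
  Lib243 vs Lib246: 7
  Lib243 vs Lib223: 9
  Lib243 vs Lib32: 6
  Lib246 vs Lib223: 8
  Lib246 vs Lib32: 10
  Lib223 vs Lib32: 10
The smallest is 4, between Lib307 and Lib243.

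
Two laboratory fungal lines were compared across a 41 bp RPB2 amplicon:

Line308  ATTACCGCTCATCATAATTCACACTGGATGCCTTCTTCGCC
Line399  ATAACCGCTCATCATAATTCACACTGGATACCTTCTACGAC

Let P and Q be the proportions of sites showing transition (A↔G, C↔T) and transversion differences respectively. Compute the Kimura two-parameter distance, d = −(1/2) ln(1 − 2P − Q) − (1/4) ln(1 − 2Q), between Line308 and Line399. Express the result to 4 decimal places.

0.1046

Differing sites — 3:T/A (Tv); 30:G/A (Ti); 37:T/A (Tv); 40:C/A (Tv).
Of the 4 differences, 1 transition and 3 transversions over 41 sites: P = 1/41 = 0.024390, Q = 3/41 = 0.073171.
d = −0.5·ln(0.878049) − 0.25·ln(0.853658) = −0.5·(-0.130053) − 0.25·(-0.158225) = 0.1046.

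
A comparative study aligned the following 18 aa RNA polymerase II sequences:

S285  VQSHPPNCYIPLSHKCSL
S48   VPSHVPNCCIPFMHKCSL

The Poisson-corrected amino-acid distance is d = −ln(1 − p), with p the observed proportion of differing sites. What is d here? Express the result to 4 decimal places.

0.3254

The sequences differ at positions 2 (Q/P), 5 (P/V), 9 (Y/C), 12 (L/F), 13 (S/M).
p = 5/18 = 0.277778.
d = −ln(1 − 0.277778) = −ln(0.722222) = 0.3254.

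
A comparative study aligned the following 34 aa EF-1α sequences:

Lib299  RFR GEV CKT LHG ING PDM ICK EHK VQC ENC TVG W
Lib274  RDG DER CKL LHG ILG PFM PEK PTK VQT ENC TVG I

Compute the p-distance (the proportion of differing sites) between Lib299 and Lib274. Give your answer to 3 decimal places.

0.382

The sequences differ at positions 2 (F/D), 3 (R/G), 4 (G/D), 6 (V/R), 9 (T/L), 14 (N/L), 17 (D/F), 19 (I/P), 20 (C/E), 22 (E/P), 23 (H/T), 27 (C/T), 34 (W/I).
There are 13 differences over 34 sites, so p = 13/34 = 0.382.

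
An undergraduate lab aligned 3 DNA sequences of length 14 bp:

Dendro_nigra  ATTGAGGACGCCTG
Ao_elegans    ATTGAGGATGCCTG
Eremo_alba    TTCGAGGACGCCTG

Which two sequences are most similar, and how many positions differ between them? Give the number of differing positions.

Pairwise Hamming distances:
  Dendro_nigra vs Ao_elegans: 1
  Dendro_nigra vs Eremo_alba: 2
  Ao_elegans vs Eremo_alba: 3
The smallest is 1, between Dendro_nigra and Ao_elegans.

1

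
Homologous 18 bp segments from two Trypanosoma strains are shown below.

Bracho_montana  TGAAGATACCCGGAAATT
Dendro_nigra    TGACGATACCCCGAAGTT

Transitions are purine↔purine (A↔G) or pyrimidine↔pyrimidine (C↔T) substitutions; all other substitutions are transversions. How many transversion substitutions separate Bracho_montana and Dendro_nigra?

The sequences differ at positions 4 (A/C, transversion), 12 (G/C, transversion), 16 (A/G, transition).
Of the 3 differences, 1 transition and 2 transversions, so the answer is 2.

2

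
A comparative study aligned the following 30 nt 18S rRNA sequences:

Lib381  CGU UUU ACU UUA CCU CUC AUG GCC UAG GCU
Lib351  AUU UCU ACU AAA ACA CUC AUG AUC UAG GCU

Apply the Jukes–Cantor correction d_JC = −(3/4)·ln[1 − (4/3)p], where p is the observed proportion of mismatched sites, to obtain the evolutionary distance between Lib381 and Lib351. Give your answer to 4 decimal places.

0.3831

Mismatches occur at site 1 (C/A), site 2 (G/U), site 5 (U/C), site 10 (U/A), site 11 (U/A), site 13 (C/A), site 15 (U/A), site 22 (G/A), site 23 (C/U).
p = 9/30 = 0.300000.
d = −0.75 · ln(1 − (4/3)·0.300000) = −0.75 · ln(0.600000) = −0.75 · (-0.510826) = 0.3831.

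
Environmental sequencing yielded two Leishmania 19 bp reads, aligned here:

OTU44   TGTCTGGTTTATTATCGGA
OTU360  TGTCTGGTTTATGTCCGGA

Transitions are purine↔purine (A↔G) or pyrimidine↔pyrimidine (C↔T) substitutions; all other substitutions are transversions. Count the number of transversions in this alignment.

Mismatches occur at site 13 (T↔G, transversion), site 14 (A↔T, transversion), site 15 (T↔C, transition).
Of the 3 differences, 1 transition and 2 transversions, so the answer is 2.

2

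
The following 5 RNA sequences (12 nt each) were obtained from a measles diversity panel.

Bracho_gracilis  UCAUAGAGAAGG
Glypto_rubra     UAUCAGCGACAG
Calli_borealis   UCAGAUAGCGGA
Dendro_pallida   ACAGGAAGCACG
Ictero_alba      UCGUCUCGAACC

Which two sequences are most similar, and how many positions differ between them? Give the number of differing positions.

5

Pairwise Hamming distances:
  Bracho_gracilis vs Glypto_rubra: 6
  Bracho_gracilis vs Calli_borealis: 5
  Bracho_gracilis vs Dendro_pallida: 6
  Bracho_gracilis vs Ictero_alba: 6
  Glypto_rubra vs Calli_borealis: 9
  Glypto_rubra vs Dendro_pallida: 10
  Glypto_rubra vs Ictero_alba: 8
  Calli_borealis vs Dendro_pallida: 6
  Calli_borealis vs Ictero_alba: 8
  Dendro_pallida vs Ictero_alba: 8
The smallest is 5, between Bracho_gracilis and Calli_borealis.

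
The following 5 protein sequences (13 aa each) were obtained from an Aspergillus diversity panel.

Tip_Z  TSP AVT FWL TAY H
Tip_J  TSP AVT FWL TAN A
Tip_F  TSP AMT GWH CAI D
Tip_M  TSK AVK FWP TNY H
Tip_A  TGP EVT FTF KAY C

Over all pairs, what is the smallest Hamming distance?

Pairwise Hamming distances:
  Tip_Z vs Tip_J: 2
  Tip_Z vs Tip_F: 6
  Tip_Z vs Tip_M: 4
  Tip_Z vs Tip_A: 6
  Tip_J vs Tip_F: 6
  Tip_J vs Tip_M: 6
  Tip_J vs Tip_A: 7
  Tip_F vs Tip_M: 9
  Tip_F vs Tip_A: 9
  Tip_M vs Tip_A: 9
The smallest is 2, between Tip_Z and Tip_J.

2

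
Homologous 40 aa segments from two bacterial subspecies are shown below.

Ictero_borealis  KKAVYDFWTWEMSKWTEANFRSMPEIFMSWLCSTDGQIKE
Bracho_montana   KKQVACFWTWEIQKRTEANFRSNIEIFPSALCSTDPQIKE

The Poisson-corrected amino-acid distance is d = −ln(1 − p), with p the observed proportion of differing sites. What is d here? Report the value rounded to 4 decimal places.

Differing sites — 3:A/Q; 5:Y/A; 6:D/C; 12:M/I; 13:S/Q; 15:W/R; 23:M/N; 24:P/I; 28:M/P; 30:W/A; 36:G/P.
p = 11/40 = 0.275000.
d = −ln(1 − 0.275000) = −ln(0.725000) = 0.3216.

0.3216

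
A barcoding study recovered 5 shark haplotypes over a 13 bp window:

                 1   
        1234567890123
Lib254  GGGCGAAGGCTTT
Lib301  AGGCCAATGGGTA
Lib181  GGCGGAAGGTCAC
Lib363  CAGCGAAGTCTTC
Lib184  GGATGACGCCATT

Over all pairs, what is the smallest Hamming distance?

Pairwise Hamming distances:
  Lib254 vs Lib301: 6
  Lib254 vs Lib181: 6
  Lib254 vs Lib363: 4
  Lib254 vs Lib184: 5
  Lib301 vs Lib181: 9
  Lib301 vs Lib363: 8
  Lib301 vs Lib184: 10
  Lib181 vs Lib363: 8
  Lib181 vs Lib184: 8
  Lib363 vs Lib184: 8
The smallest is 4, between Lib254 and Lib363.

4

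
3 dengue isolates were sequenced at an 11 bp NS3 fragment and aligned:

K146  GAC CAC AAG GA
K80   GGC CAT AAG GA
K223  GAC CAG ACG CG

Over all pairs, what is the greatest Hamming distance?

Pairwise Hamming distances:
  K146 vs K80: 2
  K146 vs K223: 4
  K80 vs K223: 5
The largest is 5, between K80 and K223.

5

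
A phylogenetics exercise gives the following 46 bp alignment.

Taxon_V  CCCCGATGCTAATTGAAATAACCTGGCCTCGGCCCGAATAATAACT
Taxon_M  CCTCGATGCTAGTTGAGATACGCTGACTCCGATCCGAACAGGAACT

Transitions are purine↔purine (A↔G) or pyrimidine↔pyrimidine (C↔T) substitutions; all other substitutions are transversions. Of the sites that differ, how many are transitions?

The sequences differ at positions 3 (C/T, transition), 12 (A/G, transition), 17 (A/G, transition), 21 (A/C, transversion), 22 (C/G, transversion), 26 (G/A, transition), 28 (C/T, transition), 29 (T/C, transition), 32 (G/A, transition), 33 (C/T, transition), 39 (T/C, transition), 41 (A/G, transition), 42 (T/G, transversion).
Of the 13 differences, 10 transitions and 3 transversions, so the answer is 10.

10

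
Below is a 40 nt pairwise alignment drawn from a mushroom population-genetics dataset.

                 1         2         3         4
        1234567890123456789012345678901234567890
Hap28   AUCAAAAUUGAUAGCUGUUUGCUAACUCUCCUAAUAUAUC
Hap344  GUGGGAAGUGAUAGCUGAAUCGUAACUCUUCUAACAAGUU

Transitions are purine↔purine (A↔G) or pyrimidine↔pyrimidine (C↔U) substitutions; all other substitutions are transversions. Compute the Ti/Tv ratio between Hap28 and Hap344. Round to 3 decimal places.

1.000

The sequences differ at positions 1 (A/G, transition), 3 (C/G, transversion), 4 (A/G, transition), 5 (A/G, transition), 8 (U/G, transversion), 18 (U/A, transversion), 19 (U/A, transversion), 21 (G/C, transversion), 22 (C/G, transversion), 30 (C/U, transition), 35 (U/C, transition), 37 (U/A, transversion), 38 (A/G, transition), 40 (C/U, transition).
Of the 14 differences, 7 transitions and 7 transversions, so Ti/Tv = 7/7 = 1.000.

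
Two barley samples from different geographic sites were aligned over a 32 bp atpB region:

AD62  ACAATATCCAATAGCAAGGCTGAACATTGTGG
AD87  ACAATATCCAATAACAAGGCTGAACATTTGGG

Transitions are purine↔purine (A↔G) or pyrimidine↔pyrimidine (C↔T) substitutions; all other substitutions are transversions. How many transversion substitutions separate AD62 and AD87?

Differing sites — 14:G/A (Ti); 29:G/T (Tv); 30:T/G (Tv).
Of the 3 differences, 1 transition and 2 transversions, so the answer is 2.

2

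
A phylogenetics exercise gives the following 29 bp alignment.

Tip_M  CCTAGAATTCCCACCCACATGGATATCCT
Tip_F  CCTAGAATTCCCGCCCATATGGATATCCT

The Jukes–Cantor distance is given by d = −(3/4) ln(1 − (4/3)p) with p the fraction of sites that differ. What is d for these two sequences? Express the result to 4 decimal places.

Differing sites — 13:A/G; 18:C/T.
p = 2/29 = 0.068966.
d = −0.75 · ln(1 − (4/3)·0.068966) = −0.75 · ln(0.908045) = −0.75 · (-0.096461) = 0.0723.

0.0723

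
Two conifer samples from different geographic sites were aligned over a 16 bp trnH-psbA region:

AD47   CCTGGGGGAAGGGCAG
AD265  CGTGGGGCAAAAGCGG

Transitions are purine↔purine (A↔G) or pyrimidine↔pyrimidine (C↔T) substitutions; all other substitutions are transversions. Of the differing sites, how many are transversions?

Mismatches occur at site 2 (C→G, transversion), site 8 (G→C, transversion), site 11 (G→A, transition), site 12 (G→A, transition), site 15 (A→G, transition).
Of the 5 differences, 3 transitions and 2 transversions, so the answer is 2.

2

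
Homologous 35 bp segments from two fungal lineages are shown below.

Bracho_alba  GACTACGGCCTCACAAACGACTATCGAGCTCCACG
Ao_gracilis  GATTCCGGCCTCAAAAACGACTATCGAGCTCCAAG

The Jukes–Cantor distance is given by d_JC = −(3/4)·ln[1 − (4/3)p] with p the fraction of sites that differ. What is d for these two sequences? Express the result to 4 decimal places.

Mismatches occur at site 3 (C/T), site 5 (A/C), site 14 (C/A), site 34 (C/A).
p = 4/35 = 0.114286.
d = −0.75 · ln(1 − (4/3)·0.114286) = −0.75 · ln(0.847619) = −0.75 · (-0.165324) = 0.1240.

0.1240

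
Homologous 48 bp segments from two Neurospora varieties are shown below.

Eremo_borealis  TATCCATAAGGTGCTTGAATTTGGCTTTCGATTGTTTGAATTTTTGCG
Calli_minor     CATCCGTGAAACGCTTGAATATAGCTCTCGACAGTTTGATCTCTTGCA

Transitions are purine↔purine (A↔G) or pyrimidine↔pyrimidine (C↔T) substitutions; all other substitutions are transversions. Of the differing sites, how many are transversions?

Mismatches occur at site 1 (T↔C, transition), site 6 (A↔G, transition), site 8 (A↔G, transition), site 10 (G↔A, transition), site 11 (G↔A, transition), site 12 (T↔C, transition), site 21 (T↔A, transversion), site 23 (G↔A, transition), site 27 (T↔C, transition), site 32 (T↔C, transition), site 33 (T↔A, transversion), site 40 (A↔T, transversion), site 41 (T↔C, transition), site 43 (T↔C, transition), site 48 (G↔A, transition).
Of the 15 differences, 12 transitions and 3 transversions, so the answer is 3.

3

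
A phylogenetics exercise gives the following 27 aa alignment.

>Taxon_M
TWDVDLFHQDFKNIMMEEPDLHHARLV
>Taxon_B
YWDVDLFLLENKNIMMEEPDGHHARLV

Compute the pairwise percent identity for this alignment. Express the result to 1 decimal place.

Mismatches occur at site 1 (T/Y), site 8 (H/L), site 9 (Q/L), site 10 (D/E), site 11 (F/N), site 21 (L/G).
21 of the 27 sites match, so the percent identity is 21/27 × 100 = 77.8%.

77.8%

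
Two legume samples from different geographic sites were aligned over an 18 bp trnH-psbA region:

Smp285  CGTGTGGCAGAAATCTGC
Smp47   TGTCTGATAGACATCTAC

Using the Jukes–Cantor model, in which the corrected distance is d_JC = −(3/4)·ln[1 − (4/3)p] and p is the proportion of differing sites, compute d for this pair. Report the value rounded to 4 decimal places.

Mismatches occur at site 1 (C/T), site 4 (G/C), site 7 (G/A), site 8 (C/T), site 12 (A/C), site 17 (G/A).
p = 6/18 = 0.333333.
d = −0.75 · ln(1 − (4/3)·0.333333) = −0.75 · ln(0.555556) = −0.75 · (-0.587786) = 0.4408.

0.4408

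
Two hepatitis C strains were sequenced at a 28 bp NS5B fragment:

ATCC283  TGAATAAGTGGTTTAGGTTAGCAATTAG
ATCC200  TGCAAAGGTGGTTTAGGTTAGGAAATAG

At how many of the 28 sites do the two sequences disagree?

Mismatches occur at site 3 (A/C), site 5 (T/A), site 7 (A/G), site 22 (C/G), site 25 (T/A).
That gives 5 mismatches out of 28 aligned sites, so the Hamming distance is 5.

5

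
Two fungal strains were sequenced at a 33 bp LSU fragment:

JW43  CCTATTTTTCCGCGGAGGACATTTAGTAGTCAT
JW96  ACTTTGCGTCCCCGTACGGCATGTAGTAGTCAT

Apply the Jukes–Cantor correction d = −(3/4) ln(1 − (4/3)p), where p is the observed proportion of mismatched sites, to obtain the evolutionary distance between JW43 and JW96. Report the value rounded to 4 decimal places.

0.3882

Mismatches occur at site 1 (C↔A), site 4 (A↔T), site 6 (T↔G), site 7 (T↔C), site 8 (T↔G), site 12 (G↔C), site 15 (G↔T), site 17 (G↔C), site 19 (A↔G), site 23 (T↔G).
p = 10/33 = 0.303030.
d = −0.75 · ln(1 − (4/3)·0.303030) = −0.75 · ln(0.595960) = −0.75 · (-0.517582) = 0.3882.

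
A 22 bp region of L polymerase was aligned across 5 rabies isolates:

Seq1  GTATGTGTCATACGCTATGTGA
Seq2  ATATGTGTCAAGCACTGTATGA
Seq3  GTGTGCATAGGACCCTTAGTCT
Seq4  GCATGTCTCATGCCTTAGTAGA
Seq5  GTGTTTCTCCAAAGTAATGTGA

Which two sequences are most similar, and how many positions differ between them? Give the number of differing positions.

6

Pairwise Hamming distances:
  Seq1 vs Seq2: 6
  Seq1 vs Seq3: 11
  Seq1 vs Seq4: 8
  Seq1 vs Seq5: 8
  Seq2 vs Seq3: 14
  Seq2 vs Seq4: 10
  Seq2 vs Seq5: 12
  Seq3 vs Seq4: 15
  Seq3 vs Seq5: 14
  Seq4 vs Seq5: 12
The smallest is 6, between Seq1 and Seq2.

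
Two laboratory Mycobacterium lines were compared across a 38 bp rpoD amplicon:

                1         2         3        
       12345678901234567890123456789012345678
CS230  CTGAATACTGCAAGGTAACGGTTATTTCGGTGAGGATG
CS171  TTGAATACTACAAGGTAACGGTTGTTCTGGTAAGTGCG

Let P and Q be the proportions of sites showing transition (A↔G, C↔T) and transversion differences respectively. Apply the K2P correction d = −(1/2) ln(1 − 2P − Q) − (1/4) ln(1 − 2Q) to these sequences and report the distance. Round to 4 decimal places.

Differing sites — 1:C/T (Ti); 10:G/A (Ti); 24:A/G (Ti); 27:T/C (Ti); 28:C/T (Ti); 32:G/A (Ti); 35:G/T (Tv); 36:A/G (Ti); 37:T/C (Ti).
Of the 9 differences, 8 transitions and 1 transversion over 38 sites: P = 8/38 = 0.210526, Q = 1/38 = 0.026316.
d = −0.5·ln(0.552632) − 0.25·ln(0.947368) = −0.5·(-0.593063) − 0.25·(-0.054068) = 0.3100.

0.3100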